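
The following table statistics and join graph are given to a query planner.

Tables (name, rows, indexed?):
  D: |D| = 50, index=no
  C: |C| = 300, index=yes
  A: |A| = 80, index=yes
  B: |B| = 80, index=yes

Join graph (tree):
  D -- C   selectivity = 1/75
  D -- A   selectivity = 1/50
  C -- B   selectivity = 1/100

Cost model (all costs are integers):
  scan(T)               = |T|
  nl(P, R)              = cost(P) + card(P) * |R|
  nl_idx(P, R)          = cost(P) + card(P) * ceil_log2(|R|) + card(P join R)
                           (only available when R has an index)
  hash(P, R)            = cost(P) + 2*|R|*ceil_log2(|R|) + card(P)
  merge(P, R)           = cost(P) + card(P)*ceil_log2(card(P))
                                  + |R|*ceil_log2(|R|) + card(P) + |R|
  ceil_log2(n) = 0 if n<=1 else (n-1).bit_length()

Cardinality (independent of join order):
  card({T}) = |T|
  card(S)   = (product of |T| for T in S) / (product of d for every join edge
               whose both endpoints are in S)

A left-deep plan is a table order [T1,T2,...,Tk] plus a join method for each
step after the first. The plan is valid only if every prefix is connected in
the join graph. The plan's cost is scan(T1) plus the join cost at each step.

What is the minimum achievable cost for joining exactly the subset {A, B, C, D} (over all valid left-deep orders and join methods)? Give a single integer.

2960

Selinger DP over subsets of {A,B,C,D}:
  {D}: scan cost=50, card=50
  {C}: scan cost=300, card=300
  {A}: scan cost=80, card=80
  {B}: scan cost=80, card=80
  {CD}: card=200; try (C,nl_idx)→700, (D,hash)→1200, (C,merge)→3400, (D,merge)→3650, (C,hash)→5500, (C,nl)→15050 …(+1); best=700 via (C,nl_idx)
  {AD}: card=80; try (A,nl_idx)→480, (D,hash)→760, (A,merge)→1040, (D,merge)→1070, (A,hash)→1220, (A,nl)→4050 …(+1); best=480 via (A,nl_idx)
  {BC}: card=240; try (C,nl_idx)→1040, (B,hash)→1720, (B,nl_idx)→2640, (C,merge)→3720, (B,merge)→3940, (C,hash)→5560 …(+2); best=1040 via (C,nl_idx)
  {ACD}: card=320; try (C,nl_idx)→1520, (A,hash)→2020, (A,nl_idx)→2420, (A,merge)→3140, (C,merge)→4120, (C,hash)→5960 …(+2); best=1520 via (C,nl_idx)
  {BCD}: card=160; try (D,hash)→1880, (B,hash)→2020, (B,nl_idx)→2260, (B,merge)→3140, (D,merge)→3550, (D,nl)→13040 …(+1); best=1880 via (D,hash)
  {ABCD}: card=256; try (B,hash)→2960, (A,hash)→3160, (A,nl_idx)→3256, (A,merge)→3960, (B,nl_idx)→4016, (B,merge)→5360 …(+2); best=2960 via (B,hash)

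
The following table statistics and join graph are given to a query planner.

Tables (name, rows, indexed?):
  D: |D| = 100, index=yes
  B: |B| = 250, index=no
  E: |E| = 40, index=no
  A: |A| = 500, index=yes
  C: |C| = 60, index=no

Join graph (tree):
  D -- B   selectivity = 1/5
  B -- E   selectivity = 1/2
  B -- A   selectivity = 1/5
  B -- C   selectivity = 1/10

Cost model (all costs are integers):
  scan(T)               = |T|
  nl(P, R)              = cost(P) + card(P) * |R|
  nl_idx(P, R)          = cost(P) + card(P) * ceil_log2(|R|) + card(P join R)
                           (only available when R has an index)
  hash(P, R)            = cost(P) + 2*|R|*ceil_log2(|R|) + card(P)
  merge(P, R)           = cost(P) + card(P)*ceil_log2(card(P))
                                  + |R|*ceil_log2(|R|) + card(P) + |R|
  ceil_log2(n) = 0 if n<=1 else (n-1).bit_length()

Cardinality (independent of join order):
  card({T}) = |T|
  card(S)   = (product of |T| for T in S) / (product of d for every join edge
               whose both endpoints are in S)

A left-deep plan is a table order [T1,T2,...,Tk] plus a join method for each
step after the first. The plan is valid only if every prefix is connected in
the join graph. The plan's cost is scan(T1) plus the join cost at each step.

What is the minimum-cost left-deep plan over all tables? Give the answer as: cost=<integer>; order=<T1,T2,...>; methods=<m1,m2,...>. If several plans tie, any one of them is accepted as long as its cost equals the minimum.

Selinger DP (subsets sized 1..n):
  {D}: scan cost=100, card=100
  {B}: scan cost=250, card=250
  {E}: scan cost=40, card=40
  {A}: scan cost=500, card=500
  {C}: scan cost=60, card=60
  {BD}: card=5000; try (D,hash)→1900, (B,merge)→3150, (D,merge)→3300, (B,hash)→4200, (D,nl_idx)→7000, (B,nl)→25100 …(+1); best=1900 via (D,hash)
  {BE}: card=5000; try (E,hash)→980, (B,merge)→2570, (E,merge)→2780, (B,hash)→4080, (B,nl)→10040, (E,nl)→10250; best=980 via (E,hash)
  {AB}: card=25000; try (B,hash)→5000, (A,merge)→7500, (B,merge)→7750, (A,hash)→9500, (A,nl_idx)→27500, (A,nl)→125250 …(+1); best=5000 via (B,hash)
  {BC}: card=1500; try (C,hash)→1220, (B,merge)→2730, (C,merge)→2920, (B,hash)→4120, (B,nl)→15060, (C,nl)→15250; best=1220 via (C,hash)
  {BDE}: card=100000; try (E,hash)→7380, (D,hash)→7380, (D,merge)→71780, (E,merge)→72180, (D,nl_idx)→135980, (E,nl)→201900 …(+1); best=7380 via (E,hash)
  {ABD}: card=500000; try (A,hash)→15900, (D,hash)→31400, (A,merge)→76900, (D,merge)→405800, (A,nl_idx)→546900, (D,nl_idx)→680000 …(+2); best=15900 via (A,hash)
  {BCD}: card=30000; try (D,hash)→4120, (C,hash)→7620, (D,merge)→20020, (D,nl_idx)→41720, (C,merge)→72320, (D,nl)→151220 …(+1); best=4120 via (D,hash)
  {ABE}: card=500000; try (A,hash)→14980, (E,hash)→30480, (A,merge)→75980, (E,merge)→405280, (A,nl_idx)→545980, (E,nl)→1005000 …(+1); best=14980 via (A,hash)
  {BCE}: card=30000; try (E,hash)→3200, (C,hash)→6700, (E,merge)→19500, (E,nl)→61220, (C,merge)→71400, (C,nl)→300980; best=3200 via (E,hash)
  {ABC}: card=150000; try (A,hash)→11720, (A,merge)→24220, (C,hash)→30720, (A,nl_idx)→164720, (C,merge)→405420, (A,nl)→751220 …(+1); best=11720 via (A,hash)
  {ABDE}: card=10000000; try (A,hash)→116380, (E,hash)→516380, (D,hash)→516380, (A,merge)→1812380, (D,merge)→10015780, (E,merge)→10016180 …(+5); best=116380 via (A,hash)
  {BCDE}: card=600000; try (E,hash)→34600, (D,hash)→34600, (C,hash)→108100, (D,merge)→484000, (E,merge)→484400, (D,nl_idx)→813200 …(+4); best=34600 via (E,hash)
  {ABCD}: card=3000000; try (A,hash)→43120, (D,hash)→163120, (A,merge)→489120, (C,hash)→516620, (D,merge)→2862520, (A,nl_idx)→3274120 …(+5); best=43120 via (A,hash)
  {ABCE}: card=3000000; try (A,hash)→42200, (E,hash)→162200, (A,merge)→488200, (C,hash)→515700, (E,merge)→2862000, (A,nl_idx)→3273200 …(+4); best=42200 via (A,hash)
  {ABCDE}: card=60000000; try (A,hash)→643600, (E,hash)→3043600, (D,hash)→3043600, (C,hash)→10117100, (A,merge)→12639600, (A,nl_idx)→65434600 …(+8); best=643600 via (A,hash)

cost=643600; order=B,C,D,E,A; methods=hash,hash,hash,hash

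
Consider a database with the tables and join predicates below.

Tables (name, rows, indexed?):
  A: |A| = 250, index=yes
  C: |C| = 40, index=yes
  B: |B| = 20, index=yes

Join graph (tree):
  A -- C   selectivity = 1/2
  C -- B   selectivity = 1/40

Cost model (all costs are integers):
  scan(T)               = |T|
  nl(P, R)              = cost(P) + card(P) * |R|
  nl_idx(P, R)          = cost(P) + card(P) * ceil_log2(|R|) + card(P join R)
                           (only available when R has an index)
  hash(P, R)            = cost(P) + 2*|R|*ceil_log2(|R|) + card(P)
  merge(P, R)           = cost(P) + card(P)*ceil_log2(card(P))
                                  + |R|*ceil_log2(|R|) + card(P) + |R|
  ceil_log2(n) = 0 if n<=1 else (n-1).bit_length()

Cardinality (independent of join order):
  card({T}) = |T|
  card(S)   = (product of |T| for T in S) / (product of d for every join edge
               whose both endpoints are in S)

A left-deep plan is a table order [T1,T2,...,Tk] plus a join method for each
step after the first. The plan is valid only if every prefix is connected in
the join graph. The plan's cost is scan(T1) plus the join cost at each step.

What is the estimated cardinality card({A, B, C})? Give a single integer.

Tables in S: A(250), B(20), C(40)
Edges inside S: A-C(d=2), C-B(d=40)
numerator = 250 * 20 * 40 = 200000
denominator = 2 * 40 = 80
card(S) = 200000 / 80 = 2500

2500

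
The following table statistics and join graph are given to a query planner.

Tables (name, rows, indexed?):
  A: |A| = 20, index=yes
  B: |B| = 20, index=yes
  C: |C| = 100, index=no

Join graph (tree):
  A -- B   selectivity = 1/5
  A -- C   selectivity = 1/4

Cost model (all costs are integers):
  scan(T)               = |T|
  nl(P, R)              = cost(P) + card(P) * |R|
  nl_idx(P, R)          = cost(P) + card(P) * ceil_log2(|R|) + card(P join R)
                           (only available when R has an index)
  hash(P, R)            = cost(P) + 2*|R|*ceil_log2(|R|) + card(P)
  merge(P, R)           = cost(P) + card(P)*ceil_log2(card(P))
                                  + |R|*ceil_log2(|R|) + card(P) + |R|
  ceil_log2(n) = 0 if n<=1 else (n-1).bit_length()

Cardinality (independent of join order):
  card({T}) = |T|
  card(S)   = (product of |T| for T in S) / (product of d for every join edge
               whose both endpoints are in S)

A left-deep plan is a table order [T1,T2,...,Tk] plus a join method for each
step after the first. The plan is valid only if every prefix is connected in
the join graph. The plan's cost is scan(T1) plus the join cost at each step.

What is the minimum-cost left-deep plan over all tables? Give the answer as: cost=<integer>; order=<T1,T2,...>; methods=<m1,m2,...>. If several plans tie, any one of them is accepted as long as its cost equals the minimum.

Selinger DP (subsets sized 1..n):
  {A}: scan cost=20, card=20
  {B}: scan cost=20, card=20
  {C}: scan cost=100, card=100
  {AB}: card=80; try (B,nl_idx)→200, (A,nl_idx)→200, (B,hash)→240, (A,hash)→240, (B,merge)→260, (A,merge)→260 …(+2); best=200 via (B,nl_idx)
  {AC}: card=500; try (A,hash)→400, (C,merge)→940, (A,merge)→1020, (A,nl_idx)→1100, (C,hash)→1440, (C,nl)→2020 …(+1); best=400 via (A,hash)
  {ABC}: card=2000; try (B,hash)→1100, (C,merge)→1640, (C,hash)→1680, (B,nl_idx)→4900, (B,merge)→5520, (C,nl)→8200 …(+1); best=1100 via (B,hash)

cost=1100; order=C,A,B; methods=hash,hash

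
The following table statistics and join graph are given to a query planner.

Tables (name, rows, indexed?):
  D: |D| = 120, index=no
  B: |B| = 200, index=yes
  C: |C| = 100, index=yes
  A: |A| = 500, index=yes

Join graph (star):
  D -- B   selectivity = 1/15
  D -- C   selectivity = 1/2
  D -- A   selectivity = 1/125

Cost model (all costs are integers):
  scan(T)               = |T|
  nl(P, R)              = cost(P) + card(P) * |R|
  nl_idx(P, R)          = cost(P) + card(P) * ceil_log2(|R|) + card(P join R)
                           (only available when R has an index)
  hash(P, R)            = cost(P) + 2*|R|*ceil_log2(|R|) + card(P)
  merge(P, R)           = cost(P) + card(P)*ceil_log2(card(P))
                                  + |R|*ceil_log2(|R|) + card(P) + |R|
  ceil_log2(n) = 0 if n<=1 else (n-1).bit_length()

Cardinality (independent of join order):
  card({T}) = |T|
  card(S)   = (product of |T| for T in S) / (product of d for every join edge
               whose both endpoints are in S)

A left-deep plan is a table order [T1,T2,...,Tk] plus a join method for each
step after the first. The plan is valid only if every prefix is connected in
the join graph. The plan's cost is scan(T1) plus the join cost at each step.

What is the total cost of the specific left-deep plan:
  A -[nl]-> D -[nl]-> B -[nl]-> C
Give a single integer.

step 1: scan A: cost=500, card=500
step 2: join D via nl
    card(P join D) = 500*120/(125) = 480
    cost = 500 + 500*120 = 60500
step 3: join B via nl
    card(P join B) = 480*200/(15) = 6400
    cost = 60500 + 480*200 = 156500
step 4: join C via nl
    card(P join C) = 6400*100/(2) = 320000
    cost = 156500 + 6400*100 = 796500

796500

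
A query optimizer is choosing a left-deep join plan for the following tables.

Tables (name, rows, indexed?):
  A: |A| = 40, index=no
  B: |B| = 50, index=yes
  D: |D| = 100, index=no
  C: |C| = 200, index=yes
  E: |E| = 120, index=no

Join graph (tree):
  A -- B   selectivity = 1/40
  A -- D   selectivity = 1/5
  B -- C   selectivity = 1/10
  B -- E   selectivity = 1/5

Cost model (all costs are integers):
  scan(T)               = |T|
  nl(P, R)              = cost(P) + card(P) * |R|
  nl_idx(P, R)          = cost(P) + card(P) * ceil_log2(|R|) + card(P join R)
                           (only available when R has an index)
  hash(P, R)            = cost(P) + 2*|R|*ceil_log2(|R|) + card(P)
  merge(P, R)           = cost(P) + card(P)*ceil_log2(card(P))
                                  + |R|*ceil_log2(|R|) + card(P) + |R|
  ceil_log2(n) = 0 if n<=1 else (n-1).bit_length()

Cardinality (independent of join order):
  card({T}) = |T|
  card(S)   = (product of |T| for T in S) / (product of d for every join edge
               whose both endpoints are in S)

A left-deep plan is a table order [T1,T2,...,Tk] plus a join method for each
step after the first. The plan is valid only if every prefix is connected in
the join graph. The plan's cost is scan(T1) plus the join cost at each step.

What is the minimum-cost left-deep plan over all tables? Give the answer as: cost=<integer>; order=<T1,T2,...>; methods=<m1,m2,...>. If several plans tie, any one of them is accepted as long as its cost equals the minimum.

Selinger DP (subsets sized 1..n):
  {A}: scan cost=40, card=40
  {B}: scan cost=50, card=50
  {D}: scan cost=100, card=100
  {C}: scan cost=200, card=200
  {E}: scan cost=120, card=120
  {AB}: card=50; try (B,nl_idx)→330, (A,hash)→580, (B,merge)→670, (B,hash)→680, (A,merge)→680, (B,nl)→2040 …(+1); best=330 via (B,nl_idx)
  {AD}: card=800; try (A,hash)→680, (D,merge)→1120, (A,merge)→1180, (D,hash)→1480, (D,nl)→4040, (A,nl)→4100; best=680 via (A,hash)
  {BC}: card=1000; try (B,hash)→1000, (C,nl_idx)→1450, (C,merge)→2200, (B,merge)→2350, (B,nl_idx)→2400, (C,hash)→3300 …(+2); best=1000 via (B,hash)
  {BE}: card=1200; try (B,hash)→840, (E,merge)→1360, (B,merge)→1430, (E,hash)→1780, (B,nl_idx)→2040, (E,nl)→6050 …(+1); best=840 via (B,hash)
  {ABD}: card=1000; try (D,merge)→1480, (D,hash)→1780, (B,hash)→2080, (D,nl)→5330, (B,nl_idx)→6480, (B,merge)→9830 …(+1); best=1480 via (D,merge)
  {ABC}: card=1000; try (C,nl_idx)→1730, (C,merge)→2480, (A,hash)→2480, (C,hash)→3580, (C,nl)→10330, (A,merge)→12280 …(+1); best=1730 via (C,nl_idx)
  {ABE}: card=1200; try (E,merge)→1640, (E,hash)→2060, (A,hash)→2520, (E,nl)→6330, (A,merge)→15520, (A,nl)→48840; best=1640 via (E,merge)
  {BCE}: card=24000; try (E,hash)→3680, (C,hash)→5240, (E,merge)→12960, (C,merge)→17040, (C,nl_idx)→34440, (E,nl)→121000 …(+1); best=3680 via (E,hash)
  {ABCD}: card=20000; try (D,hash)→4130, (C,hash)→5680, (D,merge)→13530, (C,merge)→14280, (C,nl_idx)→29480, (D,nl)→101730 …(+1); best=4130 via (D,hash)
  {ABDE}: card=24000; try (E,hash)→4160, (D,hash)→4240, (E,merge)→13440, (D,merge)→16840, (E,nl)→121480, (D,nl)→121640; best=4160 via (E,hash)
  {ABCE}: card=24000; try (E,hash)→4410, (C,hash)→6040, (E,merge)→13690, (C,merge)→17840, (A,hash)→28160, (C,nl_idx)→35240 …(+4); best=4410 via (E,hash)
  {ABCDE}: card=480000; try (E,hash)→25810, (D,hash)→29810, (C,hash)→31360, (E,merge)→325090, (D,merge)→389210, (C,merge)→389960 …(+4); best=25810 via (E,hash)

cost=25810; order=A,B,C,D,E; methods=nl_idx,nl_idx,hash,hash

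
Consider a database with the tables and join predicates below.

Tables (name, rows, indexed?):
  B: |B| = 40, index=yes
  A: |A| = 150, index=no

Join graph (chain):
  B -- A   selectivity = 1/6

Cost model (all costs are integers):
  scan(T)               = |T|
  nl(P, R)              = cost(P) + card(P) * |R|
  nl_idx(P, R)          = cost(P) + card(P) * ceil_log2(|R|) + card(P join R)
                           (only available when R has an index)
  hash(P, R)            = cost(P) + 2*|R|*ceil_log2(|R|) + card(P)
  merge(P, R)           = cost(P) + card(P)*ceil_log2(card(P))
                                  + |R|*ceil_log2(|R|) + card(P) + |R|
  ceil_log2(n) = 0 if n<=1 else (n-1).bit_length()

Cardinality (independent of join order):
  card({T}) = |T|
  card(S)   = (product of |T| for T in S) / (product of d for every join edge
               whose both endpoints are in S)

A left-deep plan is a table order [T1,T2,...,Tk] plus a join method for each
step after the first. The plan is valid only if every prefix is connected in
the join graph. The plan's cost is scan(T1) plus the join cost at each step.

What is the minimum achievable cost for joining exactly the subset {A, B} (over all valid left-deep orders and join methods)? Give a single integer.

Selinger DP over subsets of {A,B}:
  {B}: scan cost=40, card=40
  {A}: scan cost=150, card=150
  {AB}: card=1000; try (B,hash)→780, (A,merge)→1670, (B,merge)→1780, (B,nl_idx)→2050, (A,hash)→2480, (A,nl)→6040 …(+1); best=780 via (B,hash)

780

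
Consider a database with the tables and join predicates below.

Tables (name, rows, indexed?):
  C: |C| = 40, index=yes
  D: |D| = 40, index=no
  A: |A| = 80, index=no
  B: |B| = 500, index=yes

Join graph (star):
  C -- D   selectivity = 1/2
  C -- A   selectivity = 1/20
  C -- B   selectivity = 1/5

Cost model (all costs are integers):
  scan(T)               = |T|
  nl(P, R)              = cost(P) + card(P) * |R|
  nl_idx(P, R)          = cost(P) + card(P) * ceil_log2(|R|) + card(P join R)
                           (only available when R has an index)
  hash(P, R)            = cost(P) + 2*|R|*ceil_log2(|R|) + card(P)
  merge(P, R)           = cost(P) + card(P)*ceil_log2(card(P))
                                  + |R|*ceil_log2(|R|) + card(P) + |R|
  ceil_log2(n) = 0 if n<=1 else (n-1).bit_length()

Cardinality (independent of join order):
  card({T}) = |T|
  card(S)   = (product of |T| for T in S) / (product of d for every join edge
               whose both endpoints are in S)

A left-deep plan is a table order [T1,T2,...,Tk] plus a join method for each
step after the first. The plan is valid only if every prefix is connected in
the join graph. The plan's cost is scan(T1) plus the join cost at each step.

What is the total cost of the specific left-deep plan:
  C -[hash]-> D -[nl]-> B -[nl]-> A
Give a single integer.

6800560

step 1: scan C: cost=40, card=40
step 2: join D via hash
    card(P join D) = 40*40/(2) = 800
    cost = 40 + 2*40*6 + 40 = 560
step 3: join B via nl
    card(P join B) = 800*500/(5) = 80000
    cost = 560 + 800*500 = 400560
step 4: join A via nl
    card(P join A) = 80000*80/(20) = 320000
    cost = 400560 + 80000*80 = 6800560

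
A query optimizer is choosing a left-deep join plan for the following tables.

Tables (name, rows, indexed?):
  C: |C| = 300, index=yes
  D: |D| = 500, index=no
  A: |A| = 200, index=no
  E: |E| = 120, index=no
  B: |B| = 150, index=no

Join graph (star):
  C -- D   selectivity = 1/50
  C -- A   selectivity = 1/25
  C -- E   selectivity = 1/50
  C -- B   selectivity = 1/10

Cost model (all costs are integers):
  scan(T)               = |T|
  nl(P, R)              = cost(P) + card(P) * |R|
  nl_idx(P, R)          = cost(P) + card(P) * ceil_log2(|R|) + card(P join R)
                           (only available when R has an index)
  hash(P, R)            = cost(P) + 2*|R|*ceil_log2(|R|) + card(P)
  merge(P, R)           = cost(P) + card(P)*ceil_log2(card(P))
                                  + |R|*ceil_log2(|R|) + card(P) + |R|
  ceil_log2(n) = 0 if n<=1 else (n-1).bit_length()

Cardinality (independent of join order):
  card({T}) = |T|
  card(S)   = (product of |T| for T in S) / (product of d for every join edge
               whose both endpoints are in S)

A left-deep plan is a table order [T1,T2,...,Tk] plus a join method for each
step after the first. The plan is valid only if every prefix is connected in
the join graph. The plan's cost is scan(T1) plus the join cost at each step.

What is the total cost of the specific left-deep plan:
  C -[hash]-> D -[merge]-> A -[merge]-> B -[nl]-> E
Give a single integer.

43635750

step 1: scan C: cost=300, card=300
step 2: join D via hash
    card(P join D) = 300*500/(50) = 3000
    cost = 300 + 2*500*9 + 300 = 9600
step 3: join A via merge
    card(P join A) = 3000*200/(25) = 24000
    cost = 9600 + 3000*12 + 200*8 + 3000 + 200 = 50400
step 4: join B via merge
    card(P join B) = 24000*150/(10) = 360000
    cost = 50400 + 24000*15 + 150*8 + 24000 + 150 = 435750
step 5: join E via nl
    card(P join E) = 360000*120/(50) = 864000
    cost = 435750 + 360000*120 = 43635750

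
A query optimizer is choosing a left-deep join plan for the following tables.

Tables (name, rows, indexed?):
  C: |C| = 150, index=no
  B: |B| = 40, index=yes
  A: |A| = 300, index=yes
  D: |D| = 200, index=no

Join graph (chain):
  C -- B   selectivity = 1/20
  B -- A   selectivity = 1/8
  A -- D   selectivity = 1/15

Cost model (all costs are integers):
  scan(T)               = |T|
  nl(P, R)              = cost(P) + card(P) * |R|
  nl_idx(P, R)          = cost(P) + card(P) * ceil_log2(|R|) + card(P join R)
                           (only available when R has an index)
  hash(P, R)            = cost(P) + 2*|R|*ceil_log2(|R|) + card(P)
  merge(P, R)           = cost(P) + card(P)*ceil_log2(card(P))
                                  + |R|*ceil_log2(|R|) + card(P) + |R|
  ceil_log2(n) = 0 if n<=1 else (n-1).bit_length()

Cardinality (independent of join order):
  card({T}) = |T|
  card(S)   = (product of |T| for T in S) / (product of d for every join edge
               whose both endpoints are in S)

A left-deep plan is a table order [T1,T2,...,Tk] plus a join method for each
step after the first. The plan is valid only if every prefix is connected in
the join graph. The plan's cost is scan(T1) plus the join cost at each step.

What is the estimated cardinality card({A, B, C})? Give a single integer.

Tables in S: A(300), B(40), C(150)
Edges inside S: C-B(d=20), B-A(d=8)
numerator = 300 * 40 * 150 = 1800000
denominator = 20 * 8 = 160
card(S) = 1800000 / 160 = 11250

11250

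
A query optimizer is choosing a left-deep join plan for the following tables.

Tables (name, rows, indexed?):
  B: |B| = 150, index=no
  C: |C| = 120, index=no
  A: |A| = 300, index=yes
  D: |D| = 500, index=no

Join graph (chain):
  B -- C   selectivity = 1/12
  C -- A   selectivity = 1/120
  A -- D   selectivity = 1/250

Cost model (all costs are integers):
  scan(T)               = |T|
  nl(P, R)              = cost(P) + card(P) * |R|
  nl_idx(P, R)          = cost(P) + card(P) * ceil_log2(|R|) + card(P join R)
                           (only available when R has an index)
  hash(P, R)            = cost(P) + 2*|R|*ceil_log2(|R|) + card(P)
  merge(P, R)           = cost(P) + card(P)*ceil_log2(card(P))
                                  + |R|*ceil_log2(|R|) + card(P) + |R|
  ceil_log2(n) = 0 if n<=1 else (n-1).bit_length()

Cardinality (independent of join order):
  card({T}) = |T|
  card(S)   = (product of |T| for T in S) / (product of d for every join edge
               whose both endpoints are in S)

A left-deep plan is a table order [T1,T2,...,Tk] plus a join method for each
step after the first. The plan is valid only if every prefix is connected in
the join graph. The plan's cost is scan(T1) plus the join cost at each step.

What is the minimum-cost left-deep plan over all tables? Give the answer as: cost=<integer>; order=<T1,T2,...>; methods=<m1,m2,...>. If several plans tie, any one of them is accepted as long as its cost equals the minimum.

cost=10880; order=D,A,C,B; methods=nl_idx,hash,hash

Selinger DP (subsets sized 1..n):
  {B}: scan cost=150, card=150
  {C}: scan cost=120, card=120
  {A}: scan cost=300, card=300
  {D}: scan cost=500, card=500
  {BC}: card=1500; try (C,hash)→1980, (B,merge)→2430, (C,merge)→2460, (B,hash)→2640, (B,nl)→18120, (C,nl)→18150; best=1980 via (C,hash)
  {AC}: card=300; try (A,nl_idx)→1500, (C,hash)→2280, (A,merge)→4080, (C,merge)→4260, (A,hash)→5640, (A,nl)→36120 …(+1); best=1500 via (A,nl_idx)
  {AD}: card=600; try (A,nl_idx)→5600, (A,hash)→6400, (D,merge)→8300, (A,merge)→8500, (D,hash)→9600, (D,nl)→150300 …(+1); best=5600 via (A,nl_idx)
  {ABC}: card=3750; try (B,hash)→4200, (B,merge)→5850, (A,hash)→8880, (A,nl_idx)→19230, (A,merge)→22980, (B,nl)→46500 …(+1); best=4200 via (B,hash)
  {ACD}: card=600; try (C,hash)→7880, (D,merge)→9500, (D,hash)→10800, (C,merge)→13160, (C,nl)→77600, (D,nl)→151500; best=7880 via (C,hash)
  {ABCD}: card=7500; try (B,hash)→10880, (B,merge)→15830, (D,hash)→16950, (D,merge)→57950, (B,nl)→97880, (D,nl)→1879200; best=10880 via (B,hash)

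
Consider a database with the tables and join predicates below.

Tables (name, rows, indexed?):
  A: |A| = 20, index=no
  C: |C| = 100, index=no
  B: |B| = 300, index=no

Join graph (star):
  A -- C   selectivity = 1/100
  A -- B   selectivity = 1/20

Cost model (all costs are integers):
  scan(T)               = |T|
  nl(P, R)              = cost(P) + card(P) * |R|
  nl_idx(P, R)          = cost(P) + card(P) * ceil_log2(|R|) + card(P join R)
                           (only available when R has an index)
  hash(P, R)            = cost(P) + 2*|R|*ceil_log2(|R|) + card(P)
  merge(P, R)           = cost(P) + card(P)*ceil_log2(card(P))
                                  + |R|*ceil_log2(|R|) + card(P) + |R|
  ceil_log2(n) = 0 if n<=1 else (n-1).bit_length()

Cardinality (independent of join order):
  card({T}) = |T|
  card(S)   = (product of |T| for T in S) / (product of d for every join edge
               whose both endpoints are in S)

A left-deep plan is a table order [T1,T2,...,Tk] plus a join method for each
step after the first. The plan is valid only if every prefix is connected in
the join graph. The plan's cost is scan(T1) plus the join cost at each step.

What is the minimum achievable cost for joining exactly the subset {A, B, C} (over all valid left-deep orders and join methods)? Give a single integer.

Selinger DP over subsets of {A,B,C}:
  {A}: scan cost=20, card=20
  {C}: scan cost=100, card=100
  {B}: scan cost=300, card=300
  {AC}: card=20; try (A,hash)→400, (C,merge)→940, (A,merge)→1020, (C,hash)→1440, (C,nl)→2020, (A,nl)→2100; best=400 via (A,hash)
  {AB}: card=300; try (A,hash)→800, (B,merge)→3140, (A,merge)→3420, (B,hash)→5440, (B,nl)→6020, (A,nl)→6300; best=800 via (A,hash)
  {ABC}: card=300; try (C,hash)→2500, (B,merge)→3520, (C,merge)→4600, (B,hash)→5820, (B,nl)→6400, (C,nl)→30800; best=2500 via (C,hash)

2500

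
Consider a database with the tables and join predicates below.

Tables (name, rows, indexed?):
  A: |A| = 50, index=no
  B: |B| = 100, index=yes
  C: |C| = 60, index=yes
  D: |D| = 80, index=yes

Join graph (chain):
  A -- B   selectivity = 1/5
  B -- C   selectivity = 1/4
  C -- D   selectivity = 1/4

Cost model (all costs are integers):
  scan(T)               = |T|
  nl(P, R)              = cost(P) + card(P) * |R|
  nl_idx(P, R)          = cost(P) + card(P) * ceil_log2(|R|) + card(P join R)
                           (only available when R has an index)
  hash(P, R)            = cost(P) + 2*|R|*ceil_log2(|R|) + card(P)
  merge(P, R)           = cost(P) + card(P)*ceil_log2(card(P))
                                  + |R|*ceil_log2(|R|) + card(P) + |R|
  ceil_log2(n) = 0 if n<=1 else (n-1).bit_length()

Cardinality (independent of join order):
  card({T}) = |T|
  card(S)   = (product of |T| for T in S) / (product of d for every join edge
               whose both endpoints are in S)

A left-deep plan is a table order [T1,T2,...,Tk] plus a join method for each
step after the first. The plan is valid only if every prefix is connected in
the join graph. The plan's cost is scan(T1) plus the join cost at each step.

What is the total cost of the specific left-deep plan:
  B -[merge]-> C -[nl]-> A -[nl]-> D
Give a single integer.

step 1: scan B: cost=100, card=100
step 2: join C via merge
    card(P join C) = 100*60/(4) = 1500
    cost = 100 + 100*7 + 60*6 + 100 + 60 = 1320
step 3: join A via nl
    card(P join A) = 1500*50/(5) = 15000
    cost = 1320 + 1500*50 = 76320
step 4: join D via nl
    card(P join D) = 15000*80/(4) = 300000
    cost = 76320 + 15000*80 = 1276320

1276320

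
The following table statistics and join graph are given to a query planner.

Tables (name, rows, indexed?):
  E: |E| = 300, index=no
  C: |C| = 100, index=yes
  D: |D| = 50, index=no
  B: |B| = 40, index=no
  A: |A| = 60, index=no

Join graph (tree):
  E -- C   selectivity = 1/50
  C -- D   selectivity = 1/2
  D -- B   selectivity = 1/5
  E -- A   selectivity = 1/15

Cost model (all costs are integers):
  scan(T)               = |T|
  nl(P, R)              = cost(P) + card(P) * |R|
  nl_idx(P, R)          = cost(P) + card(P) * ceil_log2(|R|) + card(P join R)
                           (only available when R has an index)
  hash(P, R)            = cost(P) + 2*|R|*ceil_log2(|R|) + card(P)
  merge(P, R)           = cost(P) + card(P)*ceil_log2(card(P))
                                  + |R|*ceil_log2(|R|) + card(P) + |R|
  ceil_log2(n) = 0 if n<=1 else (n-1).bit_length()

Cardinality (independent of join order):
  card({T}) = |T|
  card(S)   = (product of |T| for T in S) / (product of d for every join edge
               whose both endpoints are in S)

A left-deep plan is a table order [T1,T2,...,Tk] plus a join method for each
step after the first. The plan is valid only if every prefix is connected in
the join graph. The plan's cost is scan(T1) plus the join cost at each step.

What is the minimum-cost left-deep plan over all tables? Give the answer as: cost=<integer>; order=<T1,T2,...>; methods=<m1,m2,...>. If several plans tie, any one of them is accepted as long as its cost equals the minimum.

Selinger DP (subsets sized 1..n):
  {E}: scan cost=300, card=300
  {C}: scan cost=100, card=100
  {D}: scan cost=50, card=50
  {B}: scan cost=40, card=40
  {A}: scan cost=60, card=60
  {CE}: card=600; try (C,hash)→2000, (C,nl_idx)→3000, (E,merge)→3900, (C,merge)→4100, (E,hash)→5600, (E,nl)→30100 …(+1); best=2000 via (C,hash)
  {AE}: card=1200; try (A,hash)→1320, (E,merge)→3480, (A,merge)→3720, (E,hash)→5520, (E,nl)→18060, (A,nl)→18300; best=1320 via (A,hash)
  {CD}: card=2500; try (D,hash)→800, (C,merge)→1200, (D,merge)→1250, (C,hash)→1500, (C,nl_idx)→2900, (C,nl)→5050 …(+1); best=800 via (D,hash)
  {BD}: card=400; try (B,hash)→580, (D,merge)→670, (D,hash)→680, (B,merge)→680, (D,nl)→2040, (B,nl)→2050; best=580 via (B,hash)
  {CDE}: card=15000; try (D,hash)→3200, (E,hash)→8700, (D,merge)→8950, (D,nl)→32000, (E,merge)→36300, (E,nl)→750800; best=3200 via (D,hash)
  {ACE}: card=2400; try (A,hash)→3320, (C,hash)→3920, (A,merge)→9020, (C,nl_idx)→12120, (C,merge)→16520, (A,nl)→38000 …(+1); best=3320 via (A,hash)
  {BCD}: card=20000; try (C,hash)→2380, (B,hash)→3780, (C,merge)→5380, (C,nl_idx)→23380, (B,merge)→33580, (C,nl)→40580 …(+1); best=2380 via (C,hash)
  {BCDE}: card=120000; try (B,hash)→18680, (E,hash)→27780, (B,merge)→228480, (E,merge)→325380, (B,nl)→603200, (E,nl)→6002380; best=18680 via (B,hash)
  {ACDE}: card=60000; try (D,hash)→6320, (A,hash)→18920, (D,merge)→34870, (D,nl)→123320, (A,merge)→228620, (A,nl)→903200; best=6320 via (D,hash)
  {ABCDE}: card=480000; try (B,hash)→66800, (A,hash)→139400, (B,merge)→1026600, (A,merge)→2179100, (B,nl)→2406320, (A,nl)→7218680; best=66800 via (B,hash)

cost=66800; order=E,C,A,D,B; methods=hash,hash,hash,hash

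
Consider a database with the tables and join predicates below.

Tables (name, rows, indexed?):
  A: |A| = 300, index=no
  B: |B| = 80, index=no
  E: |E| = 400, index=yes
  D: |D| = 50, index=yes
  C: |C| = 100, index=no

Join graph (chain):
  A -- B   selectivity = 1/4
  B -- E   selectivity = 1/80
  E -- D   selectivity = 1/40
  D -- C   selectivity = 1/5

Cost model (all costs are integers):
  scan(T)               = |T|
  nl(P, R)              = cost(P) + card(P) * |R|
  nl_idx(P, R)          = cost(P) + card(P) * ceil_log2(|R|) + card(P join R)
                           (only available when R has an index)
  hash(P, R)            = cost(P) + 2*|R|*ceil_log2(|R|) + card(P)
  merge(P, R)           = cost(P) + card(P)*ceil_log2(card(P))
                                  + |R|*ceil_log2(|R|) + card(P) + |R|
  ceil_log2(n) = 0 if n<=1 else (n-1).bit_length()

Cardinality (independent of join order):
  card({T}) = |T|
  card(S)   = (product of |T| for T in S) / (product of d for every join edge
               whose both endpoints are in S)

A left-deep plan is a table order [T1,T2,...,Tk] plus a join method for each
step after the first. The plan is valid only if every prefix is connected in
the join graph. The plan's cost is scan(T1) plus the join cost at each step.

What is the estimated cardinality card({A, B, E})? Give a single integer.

Tables in S: A(300), B(80), E(400)
Edges inside S: A-B(d=4), B-E(d=80)
numerator = 300 * 80 * 400 = 9600000
denominator = 4 * 80 = 320
card(S) = 9600000 / 320 = 30000

30000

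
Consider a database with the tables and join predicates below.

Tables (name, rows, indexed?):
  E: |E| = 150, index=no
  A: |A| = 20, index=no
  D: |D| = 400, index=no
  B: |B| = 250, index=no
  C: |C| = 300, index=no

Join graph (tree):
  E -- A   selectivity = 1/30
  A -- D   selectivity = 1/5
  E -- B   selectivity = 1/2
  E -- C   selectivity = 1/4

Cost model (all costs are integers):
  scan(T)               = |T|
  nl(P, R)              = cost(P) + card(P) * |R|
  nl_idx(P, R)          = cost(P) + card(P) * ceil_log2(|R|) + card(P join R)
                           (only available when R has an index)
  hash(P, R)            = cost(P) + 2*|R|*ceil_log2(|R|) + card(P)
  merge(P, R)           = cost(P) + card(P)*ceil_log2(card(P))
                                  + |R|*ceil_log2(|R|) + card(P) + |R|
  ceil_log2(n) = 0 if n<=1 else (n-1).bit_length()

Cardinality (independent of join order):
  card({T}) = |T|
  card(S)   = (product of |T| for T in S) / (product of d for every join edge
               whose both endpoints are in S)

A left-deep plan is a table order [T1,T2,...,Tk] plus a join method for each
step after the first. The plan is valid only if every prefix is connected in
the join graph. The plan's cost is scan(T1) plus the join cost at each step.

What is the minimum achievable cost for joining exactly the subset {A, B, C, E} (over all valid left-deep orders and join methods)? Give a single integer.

Selinger DP over subsets of {A,B,C,E}:
  {E}: scan cost=150, card=150
  {A}: scan cost=20, card=20
  {B}: scan cost=250, card=250
  {C}: scan cost=300, card=300
  {AE}: card=100; try (A,hash)→500, (E,merge)→1490, (A,merge)→1620, (E,hash)→2440, (E,nl)→3020, (A,nl)→3150; best=500 via (A,hash)
  {BE}: card=18750; try (E,hash)→2900, (B,merge)→3750, (E,merge)→3850, (B,hash)→4300, (B,nl)→37650, (E,nl)→37750; best=2900 via (E,hash)
  {CE}: card=11250; try (E,hash)→3000, (C,merge)→4500, (E,merge)→4650, (C,hash)→5700, (C,nl)→45150, (E,nl)→45300; best=3000 via (E,hash)
  {ABE}: card=12500; try (B,merge)→3550, (B,hash)→4600, (A,hash)→21850, (B,nl)→25500, (A,merge)→303020, (A,nl)→377900; best=3550 via (B,merge)
  {ACE}: card=7500; try (C,merge)→4300, (C,hash)→6000, (A,hash)→14450, (C,nl)→30500, (A,merge)→171870, (A,nl)→228000; best=4300 via (C,merge)
  {BCE}: card=1406250; try (B,hash)→18250, (C,hash)→27050, (B,merge)→174000, (C,merge)→305900, (B,nl)→2815500, (C,nl)→5627900; best=18250 via (B,hash)
  {ABCE}: card=937500; try (B,hash)→15800, (C,hash)→21450, (B,merge)→111550, (C,merge)→194050, (A,hash)→1424700, (B,nl)→1879300 …(+3); best=15800 via (B,hash)

15800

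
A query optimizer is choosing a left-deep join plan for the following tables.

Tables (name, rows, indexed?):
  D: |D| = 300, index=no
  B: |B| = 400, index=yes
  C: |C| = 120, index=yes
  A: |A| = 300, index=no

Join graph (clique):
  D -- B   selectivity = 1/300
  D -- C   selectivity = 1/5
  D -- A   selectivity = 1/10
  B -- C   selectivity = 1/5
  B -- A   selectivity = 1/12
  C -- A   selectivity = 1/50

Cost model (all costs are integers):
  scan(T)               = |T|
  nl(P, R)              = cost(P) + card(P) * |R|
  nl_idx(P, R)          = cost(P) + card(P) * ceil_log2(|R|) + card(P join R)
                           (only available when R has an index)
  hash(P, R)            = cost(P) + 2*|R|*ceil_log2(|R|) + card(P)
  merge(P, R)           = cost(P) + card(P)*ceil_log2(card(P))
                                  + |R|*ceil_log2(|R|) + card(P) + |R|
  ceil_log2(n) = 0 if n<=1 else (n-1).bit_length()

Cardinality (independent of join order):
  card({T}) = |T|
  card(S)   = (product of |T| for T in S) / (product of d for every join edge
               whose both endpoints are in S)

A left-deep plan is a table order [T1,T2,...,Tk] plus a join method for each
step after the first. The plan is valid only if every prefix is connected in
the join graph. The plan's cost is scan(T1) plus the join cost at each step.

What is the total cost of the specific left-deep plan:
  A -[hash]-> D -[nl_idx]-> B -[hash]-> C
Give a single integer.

step 1: scan A: cost=300, card=300
step 2: join D via hash
    card(P join D) = 300*300/(10) = 9000
    cost = 300 + 2*300*9 + 300 = 6000
step 3: join B via nl_idx
    card(P join B) = 9000*400/(300*12) = 1000
    cost = 6000 + 9000*9 + 1000 = 88000
step 4: join C via hash
    card(P join C) = 1000*120/(5*5*50) = 96
    cost = 88000 + 2*120*7 + 1000 = 90680

90680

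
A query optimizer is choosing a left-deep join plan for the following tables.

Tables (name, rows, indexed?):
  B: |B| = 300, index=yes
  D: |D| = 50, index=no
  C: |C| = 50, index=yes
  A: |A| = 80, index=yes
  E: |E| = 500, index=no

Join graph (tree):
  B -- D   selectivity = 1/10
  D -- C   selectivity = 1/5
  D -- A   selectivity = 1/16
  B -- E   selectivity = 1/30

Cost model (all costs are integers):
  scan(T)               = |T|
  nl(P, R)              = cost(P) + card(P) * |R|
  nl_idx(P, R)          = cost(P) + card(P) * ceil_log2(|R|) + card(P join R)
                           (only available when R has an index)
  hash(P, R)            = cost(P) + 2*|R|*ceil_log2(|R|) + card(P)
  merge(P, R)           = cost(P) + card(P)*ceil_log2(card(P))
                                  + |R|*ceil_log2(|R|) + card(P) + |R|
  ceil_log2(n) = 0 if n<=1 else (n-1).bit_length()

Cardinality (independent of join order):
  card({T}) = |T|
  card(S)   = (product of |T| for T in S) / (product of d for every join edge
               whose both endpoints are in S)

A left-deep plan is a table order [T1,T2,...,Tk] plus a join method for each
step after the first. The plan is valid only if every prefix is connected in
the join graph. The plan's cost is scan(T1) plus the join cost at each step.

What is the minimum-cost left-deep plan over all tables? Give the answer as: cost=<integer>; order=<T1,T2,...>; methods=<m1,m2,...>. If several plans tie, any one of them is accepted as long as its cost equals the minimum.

Selinger DP (subsets sized 1..n):
  {B}: scan cost=300, card=300
  {D}: scan cost=50, card=50
  {C}: scan cost=50, card=50
  {A}: scan cost=80, card=80
  {E}: scan cost=500, card=500
  {BD}: card=1500; try (D,hash)→1200, (B,nl_idx)→2000, (B,merge)→3400, (D,merge)→3650, (B,hash)→5500, (B,nl)→15050 …(+1); best=1200 via (D,hash)
  {BE}: card=5000; try (B,hash)→6400, (E,merge)→8300, (B,merge)→8500, (E,hash)→9600, (B,nl_idx)→10000, (E,nl)→150300 …(+1); best=6400 via (B,hash)
  {CD}: card=500; try (D,hash)→700, (C,hash)→700, (D,merge)→750, (C,merge)→750, (C,nl_idx)→850, (D,nl)→2550 …(+1); best=700 via (D,hash)
  {AD}: card=250; try (A,nl_idx)→650, (D,hash)→760, (A,merge)→1040, (D,merge)→1070, (A,hash)→1220, (A,nl)→4050 …(+1); best=650 via (A,nl_idx)
  {BCD}: card=15000; try (C,hash)→3300, (B,hash)→6600, (B,merge)→8700, (C,merge)→19550, (B,nl_idx)→20200, (C,nl_idx)→25200 …(+2); best=3300 via (C,hash)
  {ABD}: card=7500; try (A,hash)→3820, (B,merge)→5900, (B,hash)→6300, (B,nl_idx)→10400, (A,nl_idx)→19200, (A,merge)→19840 …(+2); best=3820 via (A,hash)
  {BDE}: card=25000; try (E,hash)→11700, (D,hash)→12000, (E,merge)→24200, (D,merge)→76750, (D,nl)→256400, (E,nl)→751200; best=11700 via (E,hash)
  {ACD}: card=2500; try (C,hash)→1500, (A,hash)→2320, (C,merge)→3250, (C,nl_idx)→4650, (A,merge)→6340, (A,nl_idx)→6700 …(+2); best=1500 via (C,hash)
  {ABCD}: card=75000; try (B,hash)→9400, (C,hash)→11920, (A,hash)→19420, (B,merge)→37000, (B,nl_idx)→99000, (C,merge)→109170 …(+6); best=9400 via (B,hash)
  {BCDE}: card=250000; try (E,hash)→27300, (C,hash)→37300, (E,merge)→233300, (C,nl_idx)→411700, (C,merge)→412050, (C,nl)→1261700 …(+1); best=27300 via (E,hash)
  {ABDE}: card=125000; try (E,hash)→20320, (A,hash)→37820, (E,merge)→113820, (A,nl_idx)→311700, (A,merge)→412340, (A,nl)→2011700 …(+1); best=20320 via (E,hash)
  {ABCDE}: card=1250000; try (E,hash)→93400, (C,hash)→145920, (A,hash)→278420, (E,merge)→1364400, (C,nl_idx)→2020320, (C,merge)→2270670 …(+5); best=93400 via (E,hash)

cost=93400; order=D,A,C,B,E; methods=nl_idx,hash,hash,hash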